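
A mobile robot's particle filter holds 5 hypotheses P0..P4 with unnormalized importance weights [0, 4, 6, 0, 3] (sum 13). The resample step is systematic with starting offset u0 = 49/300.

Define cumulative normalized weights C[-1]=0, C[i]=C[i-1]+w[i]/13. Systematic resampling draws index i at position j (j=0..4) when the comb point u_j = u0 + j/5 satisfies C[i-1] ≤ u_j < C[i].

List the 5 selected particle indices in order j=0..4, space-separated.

C = [0, 4/13, 10/13, 10/13, 1]
j=0: u_0=49/300 ∈ [0, 4/13) → index 1
j=1: u_1=109/300 ∈ [4/13, 10/13) → index 2
j=2: u_2=169/300 ∈ [4/13, 10/13) → index 2
j=3: u_3=229/300 ∈ [4/13, 10/13) → index 2
j=4: u_4=289/300 ∈ [10/13, 1) → index 4

1 2 2 2 4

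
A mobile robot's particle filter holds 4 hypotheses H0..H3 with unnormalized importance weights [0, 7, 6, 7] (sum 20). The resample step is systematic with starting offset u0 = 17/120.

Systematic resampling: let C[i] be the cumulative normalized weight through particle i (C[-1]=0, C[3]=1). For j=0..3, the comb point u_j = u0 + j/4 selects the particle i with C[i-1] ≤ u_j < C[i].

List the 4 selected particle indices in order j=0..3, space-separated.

1 2 2 3

C = [0, 7/20, 13/20, 1]
j=0: u_0=17/120 ∈ [0, 7/20) → index 1
j=1: u_1=47/120 ∈ [7/20, 13/20) → index 2
j=2: u_2=77/120 ∈ [7/20, 13/20) → index 2
j=3: u_3=107/120 ∈ [13/20, 1) → index 3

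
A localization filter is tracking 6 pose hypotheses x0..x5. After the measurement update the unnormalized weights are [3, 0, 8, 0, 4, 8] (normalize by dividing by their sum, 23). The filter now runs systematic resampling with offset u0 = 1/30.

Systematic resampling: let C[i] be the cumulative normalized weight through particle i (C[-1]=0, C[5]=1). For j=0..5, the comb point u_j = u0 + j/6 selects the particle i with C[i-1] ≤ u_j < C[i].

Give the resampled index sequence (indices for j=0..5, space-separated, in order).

0 2 2 4 5 5

C = [3/23, 3/23, 11/23, 11/23, 15/23, 1]
j=0: u_0=1/30 ∈ [0, 3/23) → index 0
j=1: u_1=1/5 ∈ [3/23, 11/23) → index 2
j=2: u_2=11/30 ∈ [3/23, 11/23) → index 2
j=3: u_3=8/15 ∈ [11/23, 15/23) → index 4
j=4: u_4=7/10 ∈ [15/23, 1) → index 5
j=5: u_5=13/15 ∈ [15/23, 1) → index 5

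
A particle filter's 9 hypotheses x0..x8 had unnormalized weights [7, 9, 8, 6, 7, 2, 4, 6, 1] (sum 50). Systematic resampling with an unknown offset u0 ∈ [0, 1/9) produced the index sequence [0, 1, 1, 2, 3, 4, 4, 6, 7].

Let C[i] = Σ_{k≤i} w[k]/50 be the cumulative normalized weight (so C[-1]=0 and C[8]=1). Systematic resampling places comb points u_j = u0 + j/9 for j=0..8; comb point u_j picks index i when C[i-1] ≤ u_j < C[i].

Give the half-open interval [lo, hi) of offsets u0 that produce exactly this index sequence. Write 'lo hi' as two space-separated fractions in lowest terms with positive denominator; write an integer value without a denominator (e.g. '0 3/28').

2/45 11/150

C = [7/50, 8/25, 12/25, 3/5, 37/50, 39/50, 43/50, 49/50, 1]
j=0 picked index 0: u0 ∈ [0, 7/50)
j=1 picked index 1: u0 ∈ [13/450, 47/225)
j=2 picked index 1: u0 ∈ [-37/450, 22/225)
j=3 picked index 2: u0 ∈ [-1/75, 11/75)
j=4 picked index 3: u0 ∈ [8/225, 7/45)
j=5 picked index 4: u0 ∈ [2/45, 83/450)
j=6 picked index 4: u0 ∈ [-1/15, 11/150)
j=7 picked index 6: u0 ∈ [1/450, 37/450)
j=8 picked index 7: u0 ∈ [-13/450, 41/450)
intersection: [2/45, 11/150)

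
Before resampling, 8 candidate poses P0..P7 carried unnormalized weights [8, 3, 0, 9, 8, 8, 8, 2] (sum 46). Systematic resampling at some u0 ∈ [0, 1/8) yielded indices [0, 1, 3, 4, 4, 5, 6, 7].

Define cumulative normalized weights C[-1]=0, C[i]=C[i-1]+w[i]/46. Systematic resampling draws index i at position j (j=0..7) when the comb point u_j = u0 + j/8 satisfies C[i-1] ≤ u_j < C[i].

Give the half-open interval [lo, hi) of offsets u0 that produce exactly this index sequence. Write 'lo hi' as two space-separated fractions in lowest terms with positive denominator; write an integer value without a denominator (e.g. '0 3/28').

15/184 5/46

C = [4/23, 11/46, 11/46, 10/23, 14/23, 18/23, 22/23, 1]
j=0 picked index 0: u0 ∈ [0, 4/23)
j=1 picked index 1: u0 ∈ [9/184, 21/184)
j=2 picked index 3: u0 ∈ [-1/92, 17/92)
j=3 picked index 4: u0 ∈ [11/184, 43/184)
j=4 picked index 4: u0 ∈ [-3/46, 5/46)
j=5 picked index 5: u0 ∈ [-3/184, 29/184)
j=6 picked index 6: u0 ∈ [3/92, 19/92)
j=7 picked index 7: u0 ∈ [15/184, 1/8)
intersection: [15/184, 5/46)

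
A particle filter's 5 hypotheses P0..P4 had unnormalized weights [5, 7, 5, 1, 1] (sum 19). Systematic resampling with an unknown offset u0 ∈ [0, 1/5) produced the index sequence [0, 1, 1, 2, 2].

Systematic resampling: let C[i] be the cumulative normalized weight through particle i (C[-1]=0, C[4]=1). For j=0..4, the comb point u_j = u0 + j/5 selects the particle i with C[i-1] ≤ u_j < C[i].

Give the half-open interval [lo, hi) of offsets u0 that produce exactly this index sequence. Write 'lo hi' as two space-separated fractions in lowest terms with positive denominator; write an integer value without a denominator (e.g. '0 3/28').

C = [5/19, 12/19, 17/19, 18/19, 1]
j=0 picked index 0: u0 ∈ [0, 5/19)
j=1 picked index 1: u0 ∈ [6/95, 41/95)
j=2 picked index 1: u0 ∈ [-13/95, 22/95)
j=3 picked index 2: u0 ∈ [3/95, 28/95)
j=4 picked index 2: u0 ∈ [-16/95, 9/95)
intersection: [6/95, 9/95)

6/95 9/95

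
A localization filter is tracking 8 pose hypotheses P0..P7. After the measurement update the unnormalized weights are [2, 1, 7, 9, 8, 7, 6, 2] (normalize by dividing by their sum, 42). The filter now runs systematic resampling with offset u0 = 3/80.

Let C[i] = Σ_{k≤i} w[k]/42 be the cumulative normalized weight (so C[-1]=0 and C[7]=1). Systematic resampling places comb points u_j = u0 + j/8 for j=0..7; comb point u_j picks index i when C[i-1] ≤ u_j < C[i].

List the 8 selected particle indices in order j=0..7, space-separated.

0 2 3 3 4 5 5 6

C = [1/21, 1/14, 5/21, 19/42, 9/14, 17/21, 20/21, 1]
j=0: u_0=3/80 ∈ [0, 1/21) → index 0
j=1: u_1=13/80 ∈ [1/14, 5/21) → index 2
j=2: u_2=23/80 ∈ [5/21, 19/42) → index 3
j=3: u_3=33/80 ∈ [5/21, 19/42) → index 3
j=4: u_4=43/80 ∈ [19/42, 9/14) → index 4
j=5: u_5=53/80 ∈ [9/14, 17/21) → index 5
j=6: u_6=63/80 ∈ [9/14, 17/21) → index 5
j=7: u_7=73/80 ∈ [17/21, 20/21) → index 6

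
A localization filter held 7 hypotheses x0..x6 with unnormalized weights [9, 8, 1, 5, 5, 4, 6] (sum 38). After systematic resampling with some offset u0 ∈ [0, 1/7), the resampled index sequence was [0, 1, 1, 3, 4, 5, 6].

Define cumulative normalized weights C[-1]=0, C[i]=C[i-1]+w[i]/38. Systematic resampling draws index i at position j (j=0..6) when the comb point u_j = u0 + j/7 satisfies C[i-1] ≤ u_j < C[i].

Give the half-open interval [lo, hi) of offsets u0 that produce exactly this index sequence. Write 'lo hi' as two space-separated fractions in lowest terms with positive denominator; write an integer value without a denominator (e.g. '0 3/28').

C = [9/38, 17/38, 9/19, 23/38, 14/19, 16/19, 1]
j=0 picked index 0: u0 ∈ [0, 9/38)
j=1 picked index 1: u0 ∈ [25/266, 81/266)
j=2 picked index 1: u0 ∈ [-13/266, 43/266)
j=3 picked index 3: u0 ∈ [6/133, 47/266)
j=4 picked index 4: u0 ∈ [9/266, 22/133)
j=5 picked index 5: u0 ∈ [3/133, 17/133)
j=6 picked index 6: u0 ∈ [-2/133, 1/7)
intersection: [25/266, 17/133)

25/266 17/133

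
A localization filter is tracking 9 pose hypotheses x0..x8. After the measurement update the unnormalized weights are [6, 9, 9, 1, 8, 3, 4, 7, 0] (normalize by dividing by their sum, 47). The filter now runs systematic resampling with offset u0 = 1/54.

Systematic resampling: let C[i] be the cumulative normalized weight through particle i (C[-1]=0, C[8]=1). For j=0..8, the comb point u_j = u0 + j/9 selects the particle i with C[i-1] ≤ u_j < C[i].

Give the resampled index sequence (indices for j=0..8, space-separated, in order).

0 1 1 2 2 4 4 6 7

C = [6/47, 15/47, 24/47, 25/47, 33/47, 36/47, 40/47, 1, 1]
j=0: u_0=1/54 ∈ [0, 6/47) → index 0
j=1: u_1=7/54 ∈ [6/47, 15/47) → index 1
j=2: u_2=13/54 ∈ [6/47, 15/47) → index 1
j=3: u_3=19/54 ∈ [15/47, 24/47) → index 2
j=4: u_4=25/54 ∈ [15/47, 24/47) → index 2
j=5: u_5=31/54 ∈ [25/47, 33/47) → index 4
j=6: u_6=37/54 ∈ [25/47, 33/47) → index 4
j=7: u_7=43/54 ∈ [36/47, 40/47) → index 6
j=8: u_8=49/54 ∈ [40/47, 1) → index 7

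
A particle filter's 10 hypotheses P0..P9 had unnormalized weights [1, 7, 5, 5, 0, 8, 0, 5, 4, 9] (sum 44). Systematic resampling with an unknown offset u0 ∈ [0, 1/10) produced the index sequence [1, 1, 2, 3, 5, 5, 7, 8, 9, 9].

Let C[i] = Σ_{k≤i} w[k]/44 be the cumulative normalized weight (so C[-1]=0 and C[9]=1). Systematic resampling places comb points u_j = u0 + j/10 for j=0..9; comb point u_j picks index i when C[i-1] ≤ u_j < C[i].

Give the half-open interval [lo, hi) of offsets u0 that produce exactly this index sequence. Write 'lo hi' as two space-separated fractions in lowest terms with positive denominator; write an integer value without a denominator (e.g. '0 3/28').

C = [1/44, 2/11, 13/44, 9/22, 9/22, 13/22, 13/22, 31/44, 35/44, 1]
j=0 picked index 1: u0 ∈ [1/44, 2/11)
j=1 picked index 1: u0 ∈ [-17/220, 9/110)
j=2 picked index 2: u0 ∈ [-1/55, 21/220)
j=3 picked index 3: u0 ∈ [-1/220, 6/55)
j=4 picked index 5: u0 ∈ [1/110, 21/110)
j=5 picked index 5: u0 ∈ [-1/11, 1/11)
j=6 picked index 7: u0 ∈ [-1/110, 23/220)
j=7 picked index 8: u0 ∈ [1/220, 21/220)
j=8 picked index 9: u0 ∈ [-1/220, 1/5)
j=9 picked index 9: u0 ∈ [-23/220, 1/10)
intersection: [1/44, 9/110)

1/44 9/110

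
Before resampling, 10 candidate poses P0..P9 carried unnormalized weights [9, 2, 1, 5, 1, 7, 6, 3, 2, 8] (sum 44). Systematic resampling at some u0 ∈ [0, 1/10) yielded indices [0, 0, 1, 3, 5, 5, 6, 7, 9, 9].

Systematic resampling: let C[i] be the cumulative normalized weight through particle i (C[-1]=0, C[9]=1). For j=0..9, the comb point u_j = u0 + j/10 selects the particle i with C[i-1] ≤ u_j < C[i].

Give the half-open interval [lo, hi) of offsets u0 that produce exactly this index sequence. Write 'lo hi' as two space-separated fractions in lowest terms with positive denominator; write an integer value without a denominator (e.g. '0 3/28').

C = [9/44, 1/4, 3/11, 17/44, 9/22, 25/44, 31/44, 17/22, 9/11, 1]
j=0 picked index 0: u0 ∈ [0, 9/44)
j=1 picked index 0: u0 ∈ [-1/10, 23/220)
j=2 picked index 1: u0 ∈ [1/220, 1/20)
j=3 picked index 3: u0 ∈ [-3/110, 19/220)
j=4 picked index 5: u0 ∈ [1/110, 37/220)
j=5 picked index 5: u0 ∈ [-1/11, 3/44)
j=6 picked index 6: u0 ∈ [-7/220, 23/220)
j=7 picked index 7: u0 ∈ [1/220, 4/55)
j=8 picked index 9: u0 ∈ [1/55, 1/5)
j=9 picked index 9: u0 ∈ [-9/110, 1/10)
intersection: [1/55, 1/20)

1/55 1/20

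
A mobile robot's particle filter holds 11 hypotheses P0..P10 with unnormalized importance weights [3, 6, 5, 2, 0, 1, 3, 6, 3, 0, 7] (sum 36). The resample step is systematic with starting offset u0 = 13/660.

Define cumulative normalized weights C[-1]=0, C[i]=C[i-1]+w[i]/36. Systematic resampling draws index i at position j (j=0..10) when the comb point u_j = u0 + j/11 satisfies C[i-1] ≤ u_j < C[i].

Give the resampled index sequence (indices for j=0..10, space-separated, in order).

0 1 1 2 2 6 7 7 8 10 10

C = [1/12, 1/4, 7/18, 4/9, 4/9, 17/36, 5/9, 13/18, 29/36, 29/36, 1]
j=0: u_0=13/660 ∈ [0, 1/12) → index 0
j=1: u_1=73/660 ∈ [1/12, 1/4) → index 1
j=2: u_2=133/660 ∈ [1/12, 1/4) → index 1
j=3: u_3=193/660 ∈ [1/4, 7/18) → index 2
j=4: u_4=23/60 ∈ [1/4, 7/18) → index 2
j=5: u_5=313/660 ∈ [17/36, 5/9) → index 6
j=6: u_6=373/660 ∈ [5/9, 13/18) → index 7
j=7: u_7=433/660 ∈ [5/9, 13/18) → index 7
j=8: u_8=493/660 ∈ [13/18, 29/36) → index 8
j=9: u_9=553/660 ∈ [29/36, 1) → index 10
j=10: u_10=613/660 ∈ [29/36, 1) → index 10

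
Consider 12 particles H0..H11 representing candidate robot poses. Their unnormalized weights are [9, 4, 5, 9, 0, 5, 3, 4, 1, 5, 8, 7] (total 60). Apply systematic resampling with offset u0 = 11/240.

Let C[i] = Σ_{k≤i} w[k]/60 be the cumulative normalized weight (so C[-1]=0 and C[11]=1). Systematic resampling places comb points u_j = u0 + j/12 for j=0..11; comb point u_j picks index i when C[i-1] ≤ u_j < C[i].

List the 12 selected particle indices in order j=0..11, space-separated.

C = [3/20, 13/60, 3/10, 9/20, 9/20, 8/15, 7/12, 13/20, 2/3, 3/4, 53/60, 1]
j=0: u_0=11/240 ∈ [0, 3/20) → index 0
j=1: u_1=31/240 ∈ [0, 3/20) → index 0
j=2: u_2=17/80 ∈ [3/20, 13/60) → index 1
j=3: u_3=71/240 ∈ [13/60, 3/10) → index 2
j=4: u_4=91/240 ∈ [3/10, 9/20) → index 3
j=5: u_5=37/80 ∈ [9/20, 8/15) → index 5
j=6: u_6=131/240 ∈ [8/15, 7/12) → index 6
j=7: u_7=151/240 ∈ [7/12, 13/20) → index 7
j=8: u_8=57/80 ∈ [2/3, 3/4) → index 9
j=9: u_9=191/240 ∈ [3/4, 53/60) → index 10
j=10: u_10=211/240 ∈ [3/4, 53/60) → index 10
j=11: u_11=77/80 ∈ [53/60, 1) → index 11

0 0 1 2 3 5 6 7 9 10 10 11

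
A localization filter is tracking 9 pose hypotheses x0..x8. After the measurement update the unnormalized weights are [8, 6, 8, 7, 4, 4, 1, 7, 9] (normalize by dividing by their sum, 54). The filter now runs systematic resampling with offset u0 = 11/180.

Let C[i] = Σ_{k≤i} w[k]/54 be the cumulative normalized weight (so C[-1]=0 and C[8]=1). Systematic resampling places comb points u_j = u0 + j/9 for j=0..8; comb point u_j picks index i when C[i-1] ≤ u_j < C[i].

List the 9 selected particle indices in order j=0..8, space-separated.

C = [4/27, 7/27, 11/27, 29/54, 11/18, 37/54, 19/27, 5/6, 1]
j=0: u_0=11/180 ∈ [0, 4/27) → index 0
j=1: u_1=31/180 ∈ [4/27, 7/27) → index 1
j=2: u_2=17/60 ∈ [7/27, 11/27) → index 2
j=3: u_3=71/180 ∈ [7/27, 11/27) → index 2
j=4: u_4=91/180 ∈ [11/27, 29/54) → index 3
j=5: u_5=37/60 ∈ [11/18, 37/54) → index 5
j=6: u_6=131/180 ∈ [19/27, 5/6) → index 7
j=7: u_7=151/180 ∈ [5/6, 1) → index 8
j=8: u_8=19/20 ∈ [5/6, 1) → index 8

0 1 2 2 3 5 7 8 8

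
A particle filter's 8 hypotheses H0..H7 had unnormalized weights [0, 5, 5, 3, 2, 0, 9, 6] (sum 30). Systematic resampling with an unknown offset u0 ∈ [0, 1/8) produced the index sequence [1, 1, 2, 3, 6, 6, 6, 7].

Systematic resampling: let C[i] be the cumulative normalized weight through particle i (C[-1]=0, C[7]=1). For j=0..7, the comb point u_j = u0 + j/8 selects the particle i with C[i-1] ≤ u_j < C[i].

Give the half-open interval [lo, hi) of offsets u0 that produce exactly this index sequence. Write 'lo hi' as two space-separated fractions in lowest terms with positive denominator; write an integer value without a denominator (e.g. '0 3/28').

C = [0, 1/6, 1/3, 13/30, 1/2, 1/2, 4/5, 1]
j=0 picked index 1: u0 ∈ [0, 1/6)
j=1 picked index 1: u0 ∈ [-1/8, 1/24)
j=2 picked index 2: u0 ∈ [-1/12, 1/12)
j=3 picked index 3: u0 ∈ [-1/24, 7/120)
j=4 picked index 6: u0 ∈ [0, 3/10)
j=5 picked index 6: u0 ∈ [-1/8, 7/40)
j=6 picked index 6: u0 ∈ [-1/4, 1/20)
j=7 picked index 7: u0 ∈ [-3/40, 1/8)
intersection: [0, 1/24)

0 1/24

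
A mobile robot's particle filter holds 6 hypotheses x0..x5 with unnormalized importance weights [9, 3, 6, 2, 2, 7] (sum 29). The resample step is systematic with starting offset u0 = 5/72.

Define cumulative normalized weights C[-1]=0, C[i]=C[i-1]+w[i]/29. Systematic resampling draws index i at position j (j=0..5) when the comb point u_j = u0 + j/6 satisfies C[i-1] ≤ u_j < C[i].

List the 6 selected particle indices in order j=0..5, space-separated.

C = [9/29, 12/29, 18/29, 20/29, 22/29, 1]
j=0: u_0=5/72 ∈ [0, 9/29) → index 0
j=1: u_1=17/72 ∈ [0, 9/29) → index 0
j=2: u_2=29/72 ∈ [9/29, 12/29) → index 1
j=3: u_3=41/72 ∈ [12/29, 18/29) → index 2
j=4: u_4=53/72 ∈ [20/29, 22/29) → index 4
j=5: u_5=65/72 ∈ [22/29, 1) → index 5

0 0 1 2 4 5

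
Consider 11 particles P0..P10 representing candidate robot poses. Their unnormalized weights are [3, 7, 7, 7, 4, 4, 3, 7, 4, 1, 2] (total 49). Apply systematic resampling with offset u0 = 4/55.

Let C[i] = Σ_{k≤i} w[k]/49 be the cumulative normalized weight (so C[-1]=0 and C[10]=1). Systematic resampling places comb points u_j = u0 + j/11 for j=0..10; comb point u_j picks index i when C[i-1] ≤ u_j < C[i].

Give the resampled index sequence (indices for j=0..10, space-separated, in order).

C = [3/49, 10/49, 17/49, 24/49, 4/7, 32/49, 5/7, 6/7, 46/49, 47/49, 1]
j=0: u_0=4/55 ∈ [3/49, 10/49) → index 1
j=1: u_1=9/55 ∈ [3/49, 10/49) → index 1
j=2: u_2=14/55 ∈ [10/49, 17/49) → index 2
j=3: u_3=19/55 ∈ [10/49, 17/49) → index 2
j=4: u_4=24/55 ∈ [17/49, 24/49) → index 3
j=5: u_5=29/55 ∈ [24/49, 4/7) → index 4
j=6: u_6=34/55 ∈ [4/7, 32/49) → index 5
j=7: u_7=39/55 ∈ [32/49, 5/7) → index 6
j=8: u_8=4/5 ∈ [5/7, 6/7) → index 7
j=9: u_9=49/55 ∈ [6/7, 46/49) → index 8
j=10: u_10=54/55 ∈ [47/49, 1) → index 10

1 1 2 2 3 4 5 6 7 8 10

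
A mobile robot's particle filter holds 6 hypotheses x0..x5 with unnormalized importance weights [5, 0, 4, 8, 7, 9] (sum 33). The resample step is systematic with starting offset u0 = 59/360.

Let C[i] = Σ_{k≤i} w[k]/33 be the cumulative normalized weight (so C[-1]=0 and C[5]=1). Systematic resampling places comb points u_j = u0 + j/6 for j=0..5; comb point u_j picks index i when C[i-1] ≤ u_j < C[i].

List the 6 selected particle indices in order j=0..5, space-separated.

C = [5/33, 5/33, 3/11, 17/33, 8/11, 1]
j=0: u_0=59/360 ∈ [5/33, 3/11) → index 2
j=1: u_1=119/360 ∈ [3/11, 17/33) → index 3
j=2: u_2=179/360 ∈ [3/11, 17/33) → index 3
j=3: u_3=239/360 ∈ [17/33, 8/11) → index 4
j=4: u_4=299/360 ∈ [8/11, 1) → index 5
j=5: u_5=359/360 ∈ [8/11, 1) → index 5

2 3 3 4 5 5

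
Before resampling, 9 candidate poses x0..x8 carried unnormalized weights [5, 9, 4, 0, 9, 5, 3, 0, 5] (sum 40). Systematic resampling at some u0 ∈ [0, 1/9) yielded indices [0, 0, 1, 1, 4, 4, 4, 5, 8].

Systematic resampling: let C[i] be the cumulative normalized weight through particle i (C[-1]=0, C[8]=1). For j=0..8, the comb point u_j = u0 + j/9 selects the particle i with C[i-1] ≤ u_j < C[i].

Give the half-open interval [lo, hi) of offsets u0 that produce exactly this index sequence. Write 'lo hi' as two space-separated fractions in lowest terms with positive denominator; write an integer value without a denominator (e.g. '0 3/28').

1/180 1/120

C = [1/8, 7/20, 9/20, 9/20, 27/40, 4/5, 7/8, 7/8, 1]
j=0 picked index 0: u0 ∈ [0, 1/8)
j=1 picked index 0: u0 ∈ [-1/9, 1/72)
j=2 picked index 1: u0 ∈ [-7/72, 23/180)
j=3 picked index 1: u0 ∈ [-5/24, 1/60)
j=4 picked index 4: u0 ∈ [1/180, 83/360)
j=5 picked index 4: u0 ∈ [-19/180, 43/360)
j=6 picked index 4: u0 ∈ [-13/60, 1/120)
j=7 picked index 5: u0 ∈ [-37/360, 1/45)
j=8 picked index 8: u0 ∈ [-1/72, 1/9)
intersection: [1/180, 1/120)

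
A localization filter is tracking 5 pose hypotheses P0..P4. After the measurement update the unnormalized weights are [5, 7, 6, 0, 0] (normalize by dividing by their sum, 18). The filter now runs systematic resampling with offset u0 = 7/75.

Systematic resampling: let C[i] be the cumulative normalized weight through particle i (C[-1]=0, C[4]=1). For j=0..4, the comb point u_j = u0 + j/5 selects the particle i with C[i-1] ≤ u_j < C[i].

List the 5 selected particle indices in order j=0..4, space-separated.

0 1 1 2 2

C = [5/18, 2/3, 1, 1, 1]
j=0: u_0=7/75 ∈ [0, 5/18) → index 0
j=1: u_1=22/75 ∈ [5/18, 2/3) → index 1
j=2: u_2=37/75 ∈ [5/18, 2/3) → index 1
j=3: u_3=52/75 ∈ [2/3, 1) → index 2
j=4: u_4=67/75 ∈ [2/3, 1) → index 2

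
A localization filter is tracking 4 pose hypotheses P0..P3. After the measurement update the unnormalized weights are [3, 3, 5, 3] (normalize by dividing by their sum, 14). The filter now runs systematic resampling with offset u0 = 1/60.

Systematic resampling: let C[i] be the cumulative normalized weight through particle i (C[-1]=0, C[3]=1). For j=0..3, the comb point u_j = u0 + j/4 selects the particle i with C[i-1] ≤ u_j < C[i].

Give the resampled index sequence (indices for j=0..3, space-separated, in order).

0 1 2 2

C = [3/14, 3/7, 11/14, 1]
j=0: u_0=1/60 ∈ [0, 3/14) → index 0
j=1: u_1=4/15 ∈ [3/14, 3/7) → index 1
j=2: u_2=31/60 ∈ [3/7, 11/14) → index 2
j=3: u_3=23/30 ∈ [3/7, 11/14) → index 2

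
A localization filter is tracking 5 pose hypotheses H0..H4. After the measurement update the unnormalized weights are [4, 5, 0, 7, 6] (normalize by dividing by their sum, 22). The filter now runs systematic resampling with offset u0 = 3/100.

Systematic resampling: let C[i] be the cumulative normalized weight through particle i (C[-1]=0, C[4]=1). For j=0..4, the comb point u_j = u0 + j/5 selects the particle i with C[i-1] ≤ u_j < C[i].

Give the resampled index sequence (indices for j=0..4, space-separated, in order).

C = [2/11, 9/22, 9/22, 8/11, 1]
j=0: u_0=3/100 ∈ [0, 2/11) → index 0
j=1: u_1=23/100 ∈ [2/11, 9/22) → index 1
j=2: u_2=43/100 ∈ [9/22, 8/11) → index 3
j=3: u_3=63/100 ∈ [9/22, 8/11) → index 3
j=4: u_4=83/100 ∈ [8/11, 1) → index 4

0 1 3 3 4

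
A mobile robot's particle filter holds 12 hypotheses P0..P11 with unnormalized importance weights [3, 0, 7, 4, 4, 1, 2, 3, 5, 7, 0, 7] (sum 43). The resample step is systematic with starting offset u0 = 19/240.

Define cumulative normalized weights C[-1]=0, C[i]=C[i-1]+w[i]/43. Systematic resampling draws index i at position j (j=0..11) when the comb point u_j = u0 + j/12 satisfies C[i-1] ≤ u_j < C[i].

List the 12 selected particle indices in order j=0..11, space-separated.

2 2 3 4 4 7 8 8 9 9 11 11

C = [3/43, 3/43, 10/43, 14/43, 18/43, 19/43, 21/43, 24/43, 29/43, 36/43, 36/43, 1]
j=0: u_0=19/240 ∈ [3/43, 10/43) → index 2
j=1: u_1=13/80 ∈ [3/43, 10/43) → index 2
j=2: u_2=59/240 ∈ [10/43, 14/43) → index 3
j=3: u_3=79/240 ∈ [14/43, 18/43) → index 4
j=4: u_4=33/80 ∈ [14/43, 18/43) → index 4
j=5: u_5=119/240 ∈ [21/43, 24/43) → index 7
j=6: u_6=139/240 ∈ [24/43, 29/43) → index 8
j=7: u_7=53/80 ∈ [24/43, 29/43) → index 8
j=8: u_8=179/240 ∈ [29/43, 36/43) → index 9
j=9: u_9=199/240 ∈ [29/43, 36/43) → index 9
j=10: u_10=73/80 ∈ [36/43, 1) → index 11
j=11: u_11=239/240 ∈ [36/43, 1) → index 11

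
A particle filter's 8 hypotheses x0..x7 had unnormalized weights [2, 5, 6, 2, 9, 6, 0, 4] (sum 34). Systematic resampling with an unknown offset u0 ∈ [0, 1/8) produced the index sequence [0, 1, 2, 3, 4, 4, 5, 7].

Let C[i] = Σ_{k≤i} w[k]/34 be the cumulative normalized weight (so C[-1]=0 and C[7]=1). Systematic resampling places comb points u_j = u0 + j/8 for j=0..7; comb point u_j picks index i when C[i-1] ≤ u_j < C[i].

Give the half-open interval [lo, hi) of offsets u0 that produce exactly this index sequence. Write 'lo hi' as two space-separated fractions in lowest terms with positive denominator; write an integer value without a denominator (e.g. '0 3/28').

C = [1/17, 7/34, 13/34, 15/34, 12/17, 15/17, 15/17, 1]
j=0 picked index 0: u0 ∈ [0, 1/17)
j=1 picked index 1: u0 ∈ [-9/136, 11/136)
j=2 picked index 2: u0 ∈ [-3/68, 9/68)
j=3 picked index 3: u0 ∈ [1/136, 9/136)
j=4 picked index 4: u0 ∈ [-1/17, 7/34)
j=5 picked index 4: u0 ∈ [-25/136, 11/136)
j=6 picked index 5: u0 ∈ [-3/68, 9/68)
j=7 picked index 7: u0 ∈ [1/136, 1/8)
intersection: [1/136, 1/17)

1/136 1/17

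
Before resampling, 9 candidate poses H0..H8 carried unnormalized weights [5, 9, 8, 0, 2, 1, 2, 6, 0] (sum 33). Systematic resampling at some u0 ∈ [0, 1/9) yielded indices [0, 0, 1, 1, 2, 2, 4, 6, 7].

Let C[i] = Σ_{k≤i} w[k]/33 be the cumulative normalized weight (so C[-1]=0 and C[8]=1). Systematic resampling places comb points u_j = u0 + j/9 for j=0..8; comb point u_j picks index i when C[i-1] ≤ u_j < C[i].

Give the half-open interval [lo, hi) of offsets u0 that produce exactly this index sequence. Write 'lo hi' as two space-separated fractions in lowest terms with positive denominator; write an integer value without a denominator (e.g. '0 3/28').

C = [5/33, 14/33, 2/3, 2/3, 8/11, 25/33, 9/11, 1, 1]
j=0 picked index 0: u0 ∈ [0, 5/33)
j=1 picked index 0: u0 ∈ [-1/9, 4/99)
j=2 picked index 1: u0 ∈ [-7/99, 20/99)
j=3 picked index 1: u0 ∈ [-2/11, 1/11)
j=4 picked index 2: u0 ∈ [-2/99, 2/9)
j=5 picked index 2: u0 ∈ [-13/99, 1/9)
j=6 picked index 4: u0 ∈ [0, 2/33)
j=7 picked index 6: u0 ∈ [-2/99, 4/99)
j=8 picked index 7: u0 ∈ [-7/99, 1/9)
intersection: [0, 4/99)

0 4/99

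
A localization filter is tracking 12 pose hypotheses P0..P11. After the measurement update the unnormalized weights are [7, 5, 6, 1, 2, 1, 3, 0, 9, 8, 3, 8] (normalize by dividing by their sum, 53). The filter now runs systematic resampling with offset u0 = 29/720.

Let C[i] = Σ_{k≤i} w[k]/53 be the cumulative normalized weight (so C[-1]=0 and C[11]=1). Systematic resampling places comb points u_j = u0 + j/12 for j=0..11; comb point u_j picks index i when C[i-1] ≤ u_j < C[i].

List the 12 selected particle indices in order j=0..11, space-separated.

C = [7/53, 12/53, 18/53, 19/53, 21/53, 22/53, 25/53, 25/53, 34/53, 42/53, 45/53, 1]
j=0: u_0=29/720 ∈ [0, 7/53) → index 0
j=1: u_1=89/720 ∈ [0, 7/53) → index 0
j=2: u_2=149/720 ∈ [7/53, 12/53) → index 1
j=3: u_3=209/720 ∈ [12/53, 18/53) → index 2
j=4: u_4=269/720 ∈ [19/53, 21/53) → index 4
j=5: u_5=329/720 ∈ [22/53, 25/53) → index 6
j=6: u_6=389/720 ∈ [25/53, 34/53) → index 8
j=7: u_7=449/720 ∈ [25/53, 34/53) → index 8
j=8: u_8=509/720 ∈ [34/53, 42/53) → index 9
j=9: u_9=569/720 ∈ [34/53, 42/53) → index 9
j=10: u_10=629/720 ∈ [45/53, 1) → index 11
j=11: u_11=689/720 ∈ [45/53, 1) → index 11

0 0 1 2 4 6 8 8 9 9 11 11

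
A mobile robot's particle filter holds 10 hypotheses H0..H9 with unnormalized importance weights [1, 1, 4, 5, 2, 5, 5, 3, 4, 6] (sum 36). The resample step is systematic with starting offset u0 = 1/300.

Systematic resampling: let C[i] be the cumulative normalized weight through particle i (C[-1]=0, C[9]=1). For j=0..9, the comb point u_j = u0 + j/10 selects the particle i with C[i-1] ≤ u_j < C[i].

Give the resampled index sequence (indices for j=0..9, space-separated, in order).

C = [1/36, 1/18, 1/6, 11/36, 13/36, 1/2, 23/36, 13/18, 5/6, 1]
j=0: u_0=1/300 ∈ [0, 1/36) → index 0
j=1: u_1=31/300 ∈ [1/18, 1/6) → index 2
j=2: u_2=61/300 ∈ [1/6, 11/36) → index 3
j=3: u_3=91/300 ∈ [1/6, 11/36) → index 3
j=4: u_4=121/300 ∈ [13/36, 1/2) → index 5
j=5: u_5=151/300 ∈ [1/2, 23/36) → index 6
j=6: u_6=181/300 ∈ [1/2, 23/36) → index 6
j=7: u_7=211/300 ∈ [23/36, 13/18) → index 7
j=8: u_8=241/300 ∈ [13/18, 5/6) → index 8
j=9: u_9=271/300 ∈ [5/6, 1) → index 9

0 2 3 3 5 6 6 7 8 9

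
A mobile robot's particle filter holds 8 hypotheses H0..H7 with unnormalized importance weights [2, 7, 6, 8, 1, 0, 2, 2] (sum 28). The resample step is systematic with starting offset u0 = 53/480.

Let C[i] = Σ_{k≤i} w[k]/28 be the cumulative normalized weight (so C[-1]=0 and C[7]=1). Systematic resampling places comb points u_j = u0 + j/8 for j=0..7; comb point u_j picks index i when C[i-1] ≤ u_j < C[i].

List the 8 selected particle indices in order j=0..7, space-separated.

1 1 2 2 3 3 6 7

C = [1/14, 9/28, 15/28, 23/28, 6/7, 6/7, 13/14, 1]
j=0: u_0=53/480 ∈ [1/14, 9/28) → index 1
j=1: u_1=113/480 ∈ [1/14, 9/28) → index 1
j=2: u_2=173/480 ∈ [9/28, 15/28) → index 2
j=3: u_3=233/480 ∈ [9/28, 15/28) → index 2
j=4: u_4=293/480 ∈ [15/28, 23/28) → index 3
j=5: u_5=353/480 ∈ [15/28, 23/28) → index 3
j=6: u_6=413/480 ∈ [6/7, 13/14) → index 6
j=7: u_7=473/480 ∈ [13/14, 1) → index 7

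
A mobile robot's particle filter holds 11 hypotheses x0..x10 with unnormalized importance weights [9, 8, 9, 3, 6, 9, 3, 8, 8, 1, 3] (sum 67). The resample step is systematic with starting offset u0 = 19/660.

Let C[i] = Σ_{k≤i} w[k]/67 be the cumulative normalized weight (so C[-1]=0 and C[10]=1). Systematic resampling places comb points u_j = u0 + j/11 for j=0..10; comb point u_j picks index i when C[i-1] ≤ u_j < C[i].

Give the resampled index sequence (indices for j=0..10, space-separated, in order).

C = [9/67, 17/67, 26/67, 29/67, 35/67, 44/67, 47/67, 55/67, 63/67, 64/67, 1]
j=0: u_0=19/660 ∈ [0, 9/67) → index 0
j=1: u_1=79/660 ∈ [0, 9/67) → index 0
j=2: u_2=139/660 ∈ [9/67, 17/67) → index 1
j=3: u_3=199/660 ∈ [17/67, 26/67) → index 2
j=4: u_4=259/660 ∈ [26/67, 29/67) → index 3
j=5: u_5=29/60 ∈ [29/67, 35/67) → index 4
j=6: u_6=379/660 ∈ [35/67, 44/67) → index 5
j=7: u_7=439/660 ∈ [44/67, 47/67) → index 6
j=8: u_8=499/660 ∈ [47/67, 55/67) → index 7
j=9: u_9=559/660 ∈ [55/67, 63/67) → index 8
j=10: u_10=619/660 ∈ [55/67, 63/67) → index 8

0 0 1 2 3 4 5 6 7 8 8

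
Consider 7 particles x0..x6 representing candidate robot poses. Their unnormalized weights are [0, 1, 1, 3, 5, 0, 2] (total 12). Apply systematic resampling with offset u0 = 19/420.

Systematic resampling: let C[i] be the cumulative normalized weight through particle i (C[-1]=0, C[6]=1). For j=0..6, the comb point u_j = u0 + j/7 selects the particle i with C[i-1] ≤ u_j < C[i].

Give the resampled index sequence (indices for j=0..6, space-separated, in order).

1 3 3 4 4 4 6

C = [0, 1/12, 1/6, 5/12, 5/6, 5/6, 1]
j=0: u_0=19/420 ∈ [0, 1/12) → index 1
j=1: u_1=79/420 ∈ [1/6, 5/12) → index 3
j=2: u_2=139/420 ∈ [1/6, 5/12) → index 3
j=3: u_3=199/420 ∈ [5/12, 5/6) → index 4
j=4: u_4=37/60 ∈ [5/12, 5/6) → index 4
j=5: u_5=319/420 ∈ [5/12, 5/6) → index 4
j=6: u_6=379/420 ∈ [5/6, 1) → index 6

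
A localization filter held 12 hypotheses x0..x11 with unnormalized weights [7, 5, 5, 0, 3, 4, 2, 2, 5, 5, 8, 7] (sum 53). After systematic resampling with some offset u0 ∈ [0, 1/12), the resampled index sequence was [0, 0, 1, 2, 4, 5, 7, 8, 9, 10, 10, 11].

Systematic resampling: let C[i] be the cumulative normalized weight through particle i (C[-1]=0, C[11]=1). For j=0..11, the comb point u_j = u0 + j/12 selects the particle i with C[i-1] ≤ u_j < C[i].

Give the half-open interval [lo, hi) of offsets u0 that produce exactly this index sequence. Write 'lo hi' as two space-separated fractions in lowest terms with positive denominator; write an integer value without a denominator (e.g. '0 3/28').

C = [7/53, 12/53, 17/53, 17/53, 20/53, 24/53, 26/53, 28/53, 33/53, 38/53, 46/53, 1]
j=0 picked index 0: u0 ∈ [0, 7/53)
j=1 picked index 0: u0 ∈ [-1/12, 31/636)
j=2 picked index 1: u0 ∈ [-11/318, 19/318)
j=3 picked index 2: u0 ∈ [-5/212, 15/212)
j=4 picked index 4: u0 ∈ [-2/159, 7/159)
j=5 picked index 5: u0 ∈ [-25/636, 23/636)
j=6 picked index 7: u0 ∈ [-1/106, 3/106)
j=7 picked index 8: u0 ∈ [-35/636, 25/636)
j=8 picked index 9: u0 ∈ [-7/159, 8/159)
j=9 picked index 10: u0 ∈ [-7/212, 25/212)
j=10 picked index 10: u0 ∈ [-37/318, 11/318)
j=11 picked index 11: u0 ∈ [-31/636, 1/12)
intersection: [0, 3/106)

0 3/106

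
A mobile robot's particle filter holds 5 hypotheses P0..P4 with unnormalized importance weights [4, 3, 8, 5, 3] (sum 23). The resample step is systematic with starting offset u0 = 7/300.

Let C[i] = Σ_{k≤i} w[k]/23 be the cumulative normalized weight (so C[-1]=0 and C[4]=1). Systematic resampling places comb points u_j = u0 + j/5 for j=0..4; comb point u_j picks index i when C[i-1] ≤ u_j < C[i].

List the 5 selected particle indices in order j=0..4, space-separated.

0 1 2 2 3

C = [4/23, 7/23, 15/23, 20/23, 1]
j=0: u_0=7/300 ∈ [0, 4/23) → index 0
j=1: u_1=67/300 ∈ [4/23, 7/23) → index 1
j=2: u_2=127/300 ∈ [7/23, 15/23) → index 2
j=3: u_3=187/300 ∈ [7/23, 15/23) → index 2
j=4: u_4=247/300 ∈ [15/23, 20/23) → index 3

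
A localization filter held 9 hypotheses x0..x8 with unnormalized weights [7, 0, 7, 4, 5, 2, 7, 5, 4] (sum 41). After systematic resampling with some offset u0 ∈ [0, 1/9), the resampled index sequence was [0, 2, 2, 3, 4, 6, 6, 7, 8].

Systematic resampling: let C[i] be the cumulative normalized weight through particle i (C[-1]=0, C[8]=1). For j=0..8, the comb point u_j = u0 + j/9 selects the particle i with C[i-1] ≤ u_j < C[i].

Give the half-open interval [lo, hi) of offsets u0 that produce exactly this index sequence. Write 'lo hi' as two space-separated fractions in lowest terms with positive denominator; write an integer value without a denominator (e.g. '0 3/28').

22/369 13/123

C = [7/41, 7/41, 14/41, 18/41, 23/41, 25/41, 32/41, 37/41, 1]
j=0 picked index 0: u0 ∈ [0, 7/41)
j=1 picked index 2: u0 ∈ [22/369, 85/369)
j=2 picked index 2: u0 ∈ [-19/369, 44/369)
j=3 picked index 3: u0 ∈ [1/123, 13/123)
j=4 picked index 4: u0 ∈ [-2/369, 43/369)
j=5 picked index 6: u0 ∈ [20/369, 83/369)
j=6 picked index 6: u0 ∈ [-7/123, 14/123)
j=7 picked index 7: u0 ∈ [1/369, 46/369)
j=8 picked index 8: u0 ∈ [5/369, 1/9)
intersection: [22/369, 13/123)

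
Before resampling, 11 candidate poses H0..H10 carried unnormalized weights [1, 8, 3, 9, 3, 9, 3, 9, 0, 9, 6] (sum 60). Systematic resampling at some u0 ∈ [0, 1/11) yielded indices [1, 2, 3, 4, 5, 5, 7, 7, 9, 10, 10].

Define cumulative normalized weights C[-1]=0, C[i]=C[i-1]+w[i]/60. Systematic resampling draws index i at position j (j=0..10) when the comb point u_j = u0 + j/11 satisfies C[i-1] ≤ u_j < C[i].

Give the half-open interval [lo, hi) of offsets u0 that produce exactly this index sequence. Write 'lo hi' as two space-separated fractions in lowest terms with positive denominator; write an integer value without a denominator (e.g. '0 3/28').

C = [1/60, 3/20, 1/5, 7/20, 2/5, 11/20, 3/5, 3/4, 3/4, 9/10, 1]
j=0 picked index 1: u0 ∈ [1/60, 3/20)
j=1 picked index 2: u0 ∈ [13/220, 6/55)
j=2 picked index 3: u0 ∈ [1/55, 37/220)
j=3 picked index 4: u0 ∈ [17/220, 7/55)
j=4 picked index 5: u0 ∈ [2/55, 41/220)
j=5 picked index 5: u0 ∈ [-3/55, 21/220)
j=6 picked index 7: u0 ∈ [3/55, 9/44)
j=7 picked index 7: u0 ∈ [-2/55, 5/44)
j=8 picked index 9: u0 ∈ [1/44, 19/110)
j=9 picked index 10: u0 ∈ [9/110, 2/11)
j=10 picked index 10: u0 ∈ [-1/110, 1/11)
intersection: [9/110, 1/11)

9/110 1/11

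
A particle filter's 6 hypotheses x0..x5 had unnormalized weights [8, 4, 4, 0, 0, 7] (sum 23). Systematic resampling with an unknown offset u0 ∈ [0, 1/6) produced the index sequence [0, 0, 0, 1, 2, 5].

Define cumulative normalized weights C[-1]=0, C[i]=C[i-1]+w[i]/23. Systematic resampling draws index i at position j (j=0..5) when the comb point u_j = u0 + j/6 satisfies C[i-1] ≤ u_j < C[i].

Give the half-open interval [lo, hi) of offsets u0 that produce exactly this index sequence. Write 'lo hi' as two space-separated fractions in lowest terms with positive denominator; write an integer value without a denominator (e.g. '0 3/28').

0 1/69

C = [8/23, 12/23, 16/23, 16/23, 16/23, 1]
j=0 picked index 0: u0 ∈ [0, 8/23)
j=1 picked index 0: u0 ∈ [-1/6, 25/138)
j=2 picked index 0: u0 ∈ [-1/3, 1/69)
j=3 picked index 1: u0 ∈ [-7/46, 1/46)
j=4 picked index 2: u0 ∈ [-10/69, 2/69)
j=5 picked index 5: u0 ∈ [-19/138, 1/6)
intersection: [0, 1/69)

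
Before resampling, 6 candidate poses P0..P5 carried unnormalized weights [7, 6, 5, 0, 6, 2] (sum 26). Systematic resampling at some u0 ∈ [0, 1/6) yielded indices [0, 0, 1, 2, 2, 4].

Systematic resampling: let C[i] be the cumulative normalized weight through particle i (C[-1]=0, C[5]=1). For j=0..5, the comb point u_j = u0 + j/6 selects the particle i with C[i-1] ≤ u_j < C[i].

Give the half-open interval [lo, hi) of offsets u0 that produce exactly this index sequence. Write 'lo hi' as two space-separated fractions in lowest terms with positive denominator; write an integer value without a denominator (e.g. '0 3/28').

0 1/39

C = [7/26, 1/2, 9/13, 9/13, 12/13, 1]
j=0 picked index 0: u0 ∈ [0, 7/26)
j=1 picked index 0: u0 ∈ [-1/6, 4/39)
j=2 picked index 1: u0 ∈ [-5/78, 1/6)
j=3 picked index 2: u0 ∈ [0, 5/26)
j=4 picked index 2: u0 ∈ [-1/6, 1/39)
j=5 picked index 4: u0 ∈ [-11/78, 7/78)
intersection: [0, 1/39)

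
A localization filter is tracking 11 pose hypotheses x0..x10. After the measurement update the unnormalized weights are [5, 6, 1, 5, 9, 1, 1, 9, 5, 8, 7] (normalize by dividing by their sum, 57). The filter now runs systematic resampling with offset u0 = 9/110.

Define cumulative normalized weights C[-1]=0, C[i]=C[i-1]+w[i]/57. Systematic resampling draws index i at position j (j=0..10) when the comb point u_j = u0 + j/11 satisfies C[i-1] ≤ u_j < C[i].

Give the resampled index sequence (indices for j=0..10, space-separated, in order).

C = [5/57, 11/57, 4/19, 17/57, 26/57, 9/19, 28/57, 37/57, 14/19, 50/57, 1]
j=0: u_0=9/110 ∈ [0, 5/57) → index 0
j=1: u_1=19/110 ∈ [5/57, 11/57) → index 1
j=2: u_2=29/110 ∈ [4/19, 17/57) → index 3
j=3: u_3=39/110 ∈ [17/57, 26/57) → index 4
j=4: u_4=49/110 ∈ [17/57, 26/57) → index 4
j=5: u_5=59/110 ∈ [28/57, 37/57) → index 7
j=6: u_6=69/110 ∈ [28/57, 37/57) → index 7
j=7: u_7=79/110 ∈ [37/57, 14/19) → index 8
j=8: u_8=89/110 ∈ [14/19, 50/57) → index 9
j=9: u_9=9/10 ∈ [50/57, 1) → index 10
j=10: u_10=109/110 ∈ [50/57, 1) → index 10

0 1 3 4 4 7 7 8 9 10 10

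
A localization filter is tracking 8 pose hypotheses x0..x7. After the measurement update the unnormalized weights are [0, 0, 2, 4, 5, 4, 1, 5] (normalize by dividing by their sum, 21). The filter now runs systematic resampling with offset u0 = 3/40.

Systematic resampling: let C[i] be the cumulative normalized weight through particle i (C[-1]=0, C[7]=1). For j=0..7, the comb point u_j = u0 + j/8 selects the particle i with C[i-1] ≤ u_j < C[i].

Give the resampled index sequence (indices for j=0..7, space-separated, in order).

C = [0, 0, 2/21, 2/7, 11/21, 5/7, 16/21, 1]
j=0: u_0=3/40 ∈ [0, 2/21) → index 2
j=1: u_1=1/5 ∈ [2/21, 2/7) → index 3
j=2: u_2=13/40 ∈ [2/7, 11/21) → index 4
j=3: u_3=9/20 ∈ [2/7, 11/21) → index 4
j=4: u_4=23/40 ∈ [11/21, 5/7) → index 5
j=5: u_5=7/10 ∈ [11/21, 5/7) → index 5
j=6: u_6=33/40 ∈ [16/21, 1) → index 7
j=7: u_7=19/20 ∈ [16/21, 1) → index 7

2 3 4 4 5 5 7 7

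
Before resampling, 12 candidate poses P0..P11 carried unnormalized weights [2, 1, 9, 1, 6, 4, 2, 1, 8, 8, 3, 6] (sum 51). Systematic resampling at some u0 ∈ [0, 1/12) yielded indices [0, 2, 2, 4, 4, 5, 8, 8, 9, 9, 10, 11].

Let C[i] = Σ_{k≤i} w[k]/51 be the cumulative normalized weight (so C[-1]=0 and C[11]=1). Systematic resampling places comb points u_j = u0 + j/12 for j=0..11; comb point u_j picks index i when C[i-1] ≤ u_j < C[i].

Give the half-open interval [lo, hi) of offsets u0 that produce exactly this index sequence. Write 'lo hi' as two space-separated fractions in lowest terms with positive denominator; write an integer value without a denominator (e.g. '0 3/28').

1/102 7/204

C = [2/51, 1/17, 4/17, 13/51, 19/51, 23/51, 25/51, 26/51, 2/3, 14/17, 15/17, 1]
j=0 picked index 0: u0 ∈ [0, 2/51)
j=1 picked index 2: u0 ∈ [-5/204, 31/204)
j=2 picked index 2: u0 ∈ [-11/102, 7/102)
j=3 picked index 4: u0 ∈ [1/204, 25/204)
j=4 picked index 4: u0 ∈ [-4/51, 2/51)
j=5 picked index 5: u0 ∈ [-3/68, 7/204)
j=6 picked index 8: u0 ∈ [1/102, 1/6)
j=7 picked index 8: u0 ∈ [-5/68, 1/12)
j=8 picked index 9: u0 ∈ [0, 8/51)
j=9 picked index 9: u0 ∈ [-1/12, 5/68)
j=10 picked index 10: u0 ∈ [-1/102, 5/102)
j=11 picked index 11: u0 ∈ [-7/204, 1/12)
intersection: [1/102, 7/204)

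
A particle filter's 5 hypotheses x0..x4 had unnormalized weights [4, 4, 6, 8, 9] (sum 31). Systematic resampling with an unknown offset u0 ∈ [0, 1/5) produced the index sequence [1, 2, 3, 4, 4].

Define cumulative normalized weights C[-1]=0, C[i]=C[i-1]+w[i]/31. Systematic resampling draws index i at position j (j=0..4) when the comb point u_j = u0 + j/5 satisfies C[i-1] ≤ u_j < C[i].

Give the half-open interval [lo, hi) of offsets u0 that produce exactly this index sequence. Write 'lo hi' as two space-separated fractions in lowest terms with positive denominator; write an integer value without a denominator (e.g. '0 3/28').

C = [4/31, 8/31, 14/31, 22/31, 1]
j=0 picked index 1: u0 ∈ [4/31, 8/31)
j=1 picked index 2: u0 ∈ [9/155, 39/155)
j=2 picked index 3: u0 ∈ [8/155, 48/155)
j=3 picked index 4: u0 ∈ [17/155, 2/5)
j=4 picked index 4: u0 ∈ [-14/155, 1/5)
intersection: [4/31, 1/5)

4/31 1/5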